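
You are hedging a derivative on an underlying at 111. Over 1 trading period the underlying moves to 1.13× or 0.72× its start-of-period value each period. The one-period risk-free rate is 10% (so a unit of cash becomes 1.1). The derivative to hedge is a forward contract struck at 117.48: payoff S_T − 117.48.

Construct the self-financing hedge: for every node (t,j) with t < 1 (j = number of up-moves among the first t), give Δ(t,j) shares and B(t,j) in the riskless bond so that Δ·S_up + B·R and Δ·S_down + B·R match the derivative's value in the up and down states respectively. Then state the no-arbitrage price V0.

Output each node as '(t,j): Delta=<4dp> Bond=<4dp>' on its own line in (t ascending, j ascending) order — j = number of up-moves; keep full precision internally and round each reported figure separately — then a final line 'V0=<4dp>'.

No-arbitrage ⇒ martingale measure with p* = (R−d)/(u−d) = 0.9268.
Terminal payoffs: V(1,0)=-37.5600, V(1,1)=7.9500
  t=0,j=0: stock 111.0000 → up 125.4300 (V=7.9500), down 79.9200 (V=-37.5600). Price 4.2000; hedge Δ=1.0000, bond B=-106.8000.
Self-financing check: at every node Δ·S+B equals the discounted successor values.

(0,0): Delta=1.0000 Bond=-106.8000
V0=4.2000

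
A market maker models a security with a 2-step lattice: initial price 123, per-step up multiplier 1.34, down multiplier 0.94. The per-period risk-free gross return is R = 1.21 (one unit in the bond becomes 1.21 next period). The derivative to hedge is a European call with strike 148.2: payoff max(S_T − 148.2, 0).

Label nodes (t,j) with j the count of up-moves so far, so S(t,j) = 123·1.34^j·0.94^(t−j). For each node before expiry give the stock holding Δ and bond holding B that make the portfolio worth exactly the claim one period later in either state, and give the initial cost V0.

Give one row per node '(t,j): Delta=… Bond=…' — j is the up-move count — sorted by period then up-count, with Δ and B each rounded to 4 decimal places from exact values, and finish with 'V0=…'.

(0,0): Delta=0.7843 Bond=-71.8364
(1,0): Delta=0.1455 Bond=-13.0722
(1,1): Delta=1.0000 Bond=-122.4793
V0=24.6283

No-arbitrage ⇒ martingale measure with p* = (R−d)/(u−d) = 0.6750.
Terminal payoffs: V(2,0)=0.0000, V(2,1)=6.7308, V(2,2)=72.6588
  t=1,j=0: stock 115.6200 → up 154.9308 (V=6.7308), down 108.6828 (V=0.0000). Price 3.7548; hedge Δ=0.1455, bond B=-13.0722.
  t=1,j=1: stock 164.8200 → up 220.8588 (V=72.6588), down 154.9308 (V=6.7308). Price 42.3407; hedge Δ=1.0000, bond B=-122.4793.
  t=0,j=0: stock 123.0000 → up 164.8200 (V=42.3407), down 115.6200 (V=3.7548). Price 24.6283; hedge Δ=0.7843, bond B=-71.8364.
Root portfolio cost Δ·123+B reproduces V0=24.6283.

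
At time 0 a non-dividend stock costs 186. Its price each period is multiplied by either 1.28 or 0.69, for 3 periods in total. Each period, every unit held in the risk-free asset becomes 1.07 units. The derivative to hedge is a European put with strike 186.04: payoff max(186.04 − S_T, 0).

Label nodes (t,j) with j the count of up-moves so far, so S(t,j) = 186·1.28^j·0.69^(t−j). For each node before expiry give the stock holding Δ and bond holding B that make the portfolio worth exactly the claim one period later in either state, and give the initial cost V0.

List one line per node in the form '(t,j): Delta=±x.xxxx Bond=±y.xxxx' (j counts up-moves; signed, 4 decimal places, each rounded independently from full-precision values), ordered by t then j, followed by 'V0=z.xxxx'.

(0,0): Delta=-0.3179 Bond=78.2609
(1,0): Delta=-0.8074 Bond=146.5521
(1,1): Delta=-0.1721 Bond=49.0267
(2,0): Delta=-1.0000 Bond=173.8692
(2,1): Delta=-0.7500 Bond=147.3837
(2,2): Delta=0.0000 Bond=0.0000
V0=19.1236

Risk-neutral probability p* = (R−d)/(u−d) = (1.07−0.69)/(1.28−0.69) = 0.6441.
Terminal payoffs: V(3,0)=124.9373, V(3,1)=72.6901, V(3,2)=0.0000, V(3,3)=0.0000
(2,0): S=88.5546. Δ = (V_up−V_dn)/(S_up−S_dn) = (72.6901−124.9373)/(113.3499−61.1027) = -1.0000. V = [p*·72.6901 + (1−p*)·124.9373]/1.07 = 85.3146. B = V − Δ·S = 173.8692.
(2,1): S=164.2752. Δ = (V_up−V_dn)/(S_up−S_dn) = (0.0000−72.6901)/(210.2723−113.3499) = -0.7500. V = [p*·0.0000 + (1−p*)·72.6901]/1.07 = 24.1801. B = V − Δ·S = 147.3837.
(2,2): S=304.7424. Δ = (V_up−V_dn)/(S_up−S_dn) = (0.0000−0.0000)/(390.0703−210.2723) = 0.0000. V = [p*·0.0000 + (1−p*)·0.0000]/1.07 = 0.0000. B = V − Δ·S = 0.0000.
(1,0): S=128.3400. Δ = (V_up−V_dn)/(S_up−S_dn) = (24.1801−85.3146)/(164.2752−88.5546) = -0.8074. V = [p*·24.1801 + (1−p*)·85.3146]/1.07 = 42.9344. B = V − Δ·S = 146.5521.
(1,1): S=238.0800. Δ = (V_up−V_dn)/(S_up−S_dn) = (0.0000−24.1801)/(304.7424−164.2752) = -0.1721. V = [p*·0.0000 + (1−p*)·24.1801]/1.07 = 8.0434. B = V − Δ·S = 49.0267.
(0,0): S=186.0000. Δ = (V_up−V_dn)/(S_up−S_dn) = (8.0434−42.9344)/(238.0800−128.3400) = -0.3179. V = [p*·8.0434 + (1−p*)·42.9344]/1.07 = 19.1236. B = V − Δ·S = 78.2609.
Each (Δ,B) replicates both successor values, so the strategy is self-financing and V0 is arbitrage-free.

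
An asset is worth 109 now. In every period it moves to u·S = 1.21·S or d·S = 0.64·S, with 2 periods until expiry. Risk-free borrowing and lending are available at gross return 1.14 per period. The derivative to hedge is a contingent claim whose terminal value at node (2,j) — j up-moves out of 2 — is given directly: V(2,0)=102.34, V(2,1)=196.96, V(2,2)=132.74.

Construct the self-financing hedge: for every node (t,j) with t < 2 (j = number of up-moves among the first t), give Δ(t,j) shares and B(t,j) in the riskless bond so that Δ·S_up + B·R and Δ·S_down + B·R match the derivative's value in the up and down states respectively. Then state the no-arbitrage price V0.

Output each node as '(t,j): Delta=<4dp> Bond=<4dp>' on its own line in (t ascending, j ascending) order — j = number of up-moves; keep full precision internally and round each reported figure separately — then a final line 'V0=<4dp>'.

The replicating-portfolio and risk-neutral prices coincide; use p* = (1.14−0.64)/(1.21−0.64) = 0.8772 for the latter.
Terminal values V(2,·): V(2,0)=102.3400, V(2,1)=196.9600, V(2,2)=132.7400
Node (1,0) S=69.7600: V=(p*·196.9600+(1−p*)·102.3400)/1.14=162.5789; Δ=(196.9600−102.3400)/(84.4096−44.6464)=2.3796; B=V−Δ·S=-3.4211
Node (1,1) S=131.8900: V=(p*·132.7400+(1−p*)·196.9600)/1.14=123.3567; Δ=(132.7400−196.9600)/(159.5869−84.4096)=-0.8542; B=V−Δ·S=236.0234
Node (0,0) S=109.0000: V=(p*·123.3567+(1−p*)·162.5789)/1.14=112.4329; Δ=(123.3567−162.5789)/(131.8900−69.7600)=-0.6313; B=V−Δ·S=181.2438
The time-0 hedge costs 112.4329, which is the no-arbitrage price.

(0,0): Delta=-0.6313 Bond=181.2438
(1,0): Delta=2.3796 Bond=-3.4211
(1,1): Delta=-0.8542 Bond=236.0234
V0=112.4329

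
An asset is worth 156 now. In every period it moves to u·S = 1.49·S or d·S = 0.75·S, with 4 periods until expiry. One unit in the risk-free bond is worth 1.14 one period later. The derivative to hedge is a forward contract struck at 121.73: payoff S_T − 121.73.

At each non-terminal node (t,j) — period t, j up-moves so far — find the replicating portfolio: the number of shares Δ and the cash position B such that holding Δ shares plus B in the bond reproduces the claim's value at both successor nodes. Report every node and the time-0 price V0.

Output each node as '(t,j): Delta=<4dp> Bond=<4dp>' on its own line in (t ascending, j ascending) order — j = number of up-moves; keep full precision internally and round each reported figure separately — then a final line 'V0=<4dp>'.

(0,0): Delta=1.0000 Bond=-72.0739
(1,0): Delta=1.0000 Bond=-82.1643
(1,1): Delta=1.0000 Bond=-82.1643
(2,0): Delta=1.0000 Bond=-93.6673
(2,1): Delta=1.0000 Bond=-93.6673
(2,2): Delta=1.0000 Bond=-93.6673
(3,0): Delta=1.0000 Bond=-106.7807
(3,1): Delta=1.0000 Bond=-106.7807
(3,2): Delta=1.0000 Bond=-106.7807
(3,3): Delta=1.0000 Bond=-106.7807
V0=83.9261

Since d<R<u, set p* = (R−d)/(u−d) = 0.5270; price each node as the discounted p*-expectation of its children.
Terminal payoffs: V(4,0)=-72.3706, V(4,1)=-23.6694, V(4,2)=73.0838, V(4,3)=265.3000, V(4,4)=647.1697
(3,0): S=65.8125. Δ = (V_up−V_dn)/(S_up−S_dn) = (-23.6694−-72.3706)/(98.0606−49.3594) = 1.0000. V = [p*·-23.6694 + (1−p*)·-72.3706]/1.14 = -40.9682. B = V − Δ·S = -106.7807.
(3,1): S=130.7475. Δ = (V_up−V_dn)/(S_up−S_dn) = (73.0838−-23.6694)/(194.8138−98.0606) = 1.0000. V = [p*·73.0838 + (1−p*)·-23.6694]/1.14 = 23.9668. B = V − Δ·S = -106.7807.
(3,2): S=259.7517. Δ = (V_up−V_dn)/(S_up−S_dn) = (265.3000−73.0838)/(387.0300−194.8138) = 1.0000. V = [p*·265.3000 + (1−p*)·73.0838]/1.14 = 152.9710. B = V − Δ·S = -106.7807.
(3,3): S=516.0400. Δ = (V_up−V_dn)/(S_up−S_dn) = (647.1697−265.3000)/(768.8997−387.0300) = 1.0000. V = [p*·647.1697 + (1−p*)·265.3000]/1.14 = 409.2593. B = V − Δ·S = -106.7807.
(2,0): S=87.7500. Δ = (V_up−V_dn)/(S_up−S_dn) = (23.9668−-40.9682)/(130.7475−65.8125) = 1.0000. V = [p*·23.9668 + (1−p*)·-40.9682]/1.14 = -5.9173. B = V − Δ·S = -93.6673.
(2,1): S=174.3300. Δ = (V_up−V_dn)/(S_up−S_dn) = (152.9710−23.9668)/(259.7517−130.7475) = 1.0000. V = [p*·152.9710 + (1−p*)·23.9668]/1.14 = 80.6627. B = V − Δ·S = -93.6673.
(2,2): S=346.3356. Δ = (V_up−V_dn)/(S_up−S_dn) = (409.2593−152.9710)/(516.0400−259.7517) = 1.0000. V = [p*·409.2593 + (1−p*)·152.9710]/1.14 = 252.6683. B = V − Δ·S = -93.6673.
(1,0): S=117.0000. Δ = (V_up−V_dn)/(S_up−S_dn) = (80.6627−-5.9173)/(174.3300−87.7500) = 1.0000. V = [p*·80.6627 + (1−p*)·-5.9173]/1.14 = 34.8357. B = V − Δ·S = -82.1643.
(1,1): S=232.4400. Δ = (V_up−V_dn)/(S_up−S_dn) = (252.6683−80.6627)/(346.3356−174.3300) = 1.0000. V = [p*·252.6683 + (1−p*)·80.6627]/1.14 = 150.2757. B = V − Δ·S = -82.1643.
(0,0): S=156.0000. Δ = (V_up−V_dn)/(S_up−S_dn) = (150.2757−34.8357)/(232.4400−117.0000) = 1.0000. V = [p*·150.2757 + (1−p*)·34.8357]/1.14 = 83.9261. B = V − Δ·S = -72.0739.
Self-financing check: at every node Δ·S+B equals the discounted successor values.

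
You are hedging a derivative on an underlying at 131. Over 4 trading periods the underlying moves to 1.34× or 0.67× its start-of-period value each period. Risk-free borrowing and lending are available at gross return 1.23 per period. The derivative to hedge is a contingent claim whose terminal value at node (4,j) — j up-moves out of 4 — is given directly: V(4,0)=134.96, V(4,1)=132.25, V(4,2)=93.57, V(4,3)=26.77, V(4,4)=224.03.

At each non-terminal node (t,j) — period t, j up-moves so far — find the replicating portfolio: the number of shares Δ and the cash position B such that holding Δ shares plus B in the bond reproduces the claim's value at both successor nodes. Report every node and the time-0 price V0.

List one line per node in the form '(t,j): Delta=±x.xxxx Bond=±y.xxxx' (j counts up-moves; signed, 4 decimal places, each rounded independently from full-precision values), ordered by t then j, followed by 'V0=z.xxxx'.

(0,0): Delta=0.5484 Bond=-14.0709
(1,0): Delta=-0.6447 Bond=87.4089
(1,1): Delta=0.6656 Bond=-37.8764
(2,0): Delta=-0.6763 Bond=109.3723
(2,1): Delta=-0.6416 Bond=107.1477
(2,2): Delta=0.7940 Bond=-76.7861
(3,0): Delta=-0.1027 Bond=111.9268
(3,1): Delta=-0.7326 Bond=138.9675
(3,2): Delta=-0.6326 Bond=130.3821
(3,3): Delta=0.9341 Bond=-138.6098
V0=57.7695

Under the risk-neutral measure, an up-move has probability p* = (R−d)/(u−d) = 0.8358 and values discount at R = 1.23.
Terminal payoffs: V(4,0)=134.9600, V(4,1)=132.2500, V(4,2)=93.5700, V(4,3)=26.7700, V(4,4)=224.0300
(3,0): S=39.4000. Δ = (V_up−V_dn)/(S_up−S_dn) = (132.2500−134.9600)/(52.7959−26.3980) = -0.1027. V = [p*·132.2500 + (1−p*)·134.9600]/1.23 = 107.8821. B = V − Δ·S = 111.9268.
(3,1): S=78.7999. Δ = (V_up−V_dn)/(S_up−S_dn) = (93.5700−132.2500)/(105.5919−52.7959) = -0.7326. V = [p*·93.5700 + (1−p*)·132.2500]/1.23 = 81.2361. B = V − Δ·S = 138.9675.
(3,2): S=157.5998. Δ = (V_up−V_dn)/(S_up−S_dn) = (26.7700−93.5700)/(211.1837−105.5919) = -0.6326. V = [p*·26.7700 + (1−p*)·93.5700]/1.23 = 30.6806. B = V − Δ·S = 130.3821.
(3,3): S=315.1996. Δ = (V_up−V_dn)/(S_up−S_dn) = (224.0300−26.7700)/(422.3675−211.1837) = 0.9341. V = [p*·224.0300 + (1−p*)·26.7700]/1.23 = 155.8082. B = V − Δ·S = -138.6098.
(2,0): S=58.8059. Δ = (V_up−V_dn)/(S_up−S_dn) = (81.2361−107.8821)/(78.7999−39.4000) = -0.6763. V = [p*·81.2361 + (1−p*)·107.8821]/1.23 = 69.6023. B = V − Δ·S = 109.3723.
(2,1): S=117.6118. Δ = (V_up−V_dn)/(S_up−S_dn) = (30.6806−81.2361)/(157.5998−78.7999) = -0.6416. V = [p*·30.6806 + (1−p*)·81.2361]/1.23 = 31.6917. B = V − Δ·S = 107.1477.
(2,2): S=235.2236. Δ = (V_up−V_dn)/(S_up−S_dn) = (155.8082−30.6806)/(315.1996−157.5998) = 0.7940. V = [p*·155.8082 + (1−p*)·30.6806]/1.23 = 109.9714. B = V − Δ·S = -76.7861.
(1,0): S=87.7700. Δ = (V_up−V_dn)/(S_up−S_dn) = (31.6917−69.6023)/(117.6118−58.8059) = -0.6447. V = [p*·31.6917 + (1−p*)·69.6023]/1.23 = 30.8259. B = V − Δ·S = 87.4089.
(1,1): S=175.5400. Δ = (V_up−V_dn)/(S_up−S_dn) = (109.9714−31.6917)/(235.2236−117.6118) = 0.6656. V = [p*·109.9714 + (1−p*)·31.6917]/1.23 = 78.9590. B = V − Δ·S = -37.8764.
(0,0): S=131.0000. Δ = (V_up−V_dn)/(S_up−S_dn) = (78.9590−30.8259)/(175.5400−87.7700) = 0.5484. V = [p*·78.9590 + (1−p*)·30.8259]/1.23 = 57.7695. B = V − Δ·S = -14.0709.
Check: Δ(0,0)·S0 + B(0,0) = 57.7695 = V0.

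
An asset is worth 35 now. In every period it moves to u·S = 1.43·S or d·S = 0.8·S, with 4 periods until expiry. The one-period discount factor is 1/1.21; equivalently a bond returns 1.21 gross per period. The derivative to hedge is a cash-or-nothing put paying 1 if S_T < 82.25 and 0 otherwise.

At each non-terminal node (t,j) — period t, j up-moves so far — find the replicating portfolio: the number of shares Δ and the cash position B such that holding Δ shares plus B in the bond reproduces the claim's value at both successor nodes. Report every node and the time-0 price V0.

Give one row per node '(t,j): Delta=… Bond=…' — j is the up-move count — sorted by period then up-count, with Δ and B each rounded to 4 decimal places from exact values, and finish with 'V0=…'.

(0,0): Delta=-0.0071 Bond=0.6298
(1,0): Delta=0.0000 Bond=0.5645
(1,1): Delta=-0.0092 Bond=0.8681
(2,0): Delta=0.0000 Bond=0.6830
(2,1): Delta=0.0000 Bond=0.6830
(2,2): Delta=-0.0119 Bond=1.2475
(3,0): Delta=0.0000 Bond=0.8264
(3,1): Delta=0.0000 Bond=0.8264
(3,2): Delta=0.0000 Bond=0.8264
(3,3): Delta=-0.0155 Bond=1.8759
V0=0.3828

Under the risk-neutral measure, an up-move has probability p* = (R−d)/(u−d) = 0.6508 and values discount at R = 1.21.
At expiry t=4: V(4,0)=1.0000, V(4,1)=1.0000, V(4,2)=1.0000, V(4,3)=1.0000, V(4,4)=0.0000
Node (3,0) S=17.9200: V=(p*·1.0000+(1−p*)·1.0000)/1.21=0.8264; Δ=(1.0000−1.0000)/(25.6256−14.3360)=0.0000; B=V−Δ·S=0.8264
Node (3,1) S=32.0320: V=(p*·1.0000+(1−p*)·1.0000)/1.21=0.8264; Δ=(1.0000−1.0000)/(45.8058−25.6256)=0.0000; B=V−Δ·S=0.8264
Node (3,2) S=57.2572: V=(p*·1.0000+(1−p*)·1.0000)/1.21=0.8264; Δ=(1.0000−1.0000)/(81.8778−45.8058)=0.0000; B=V−Δ·S=0.8264
Node (3,3) S=102.3472: V=(p*·0.0000+(1−p*)·1.0000)/1.21=0.2886; Δ=(0.0000−1.0000)/(146.3566−81.8778)=-0.0155; B=V−Δ·S=1.8759
Node (2,0) S=22.4000: V=(p*·0.8264+(1−p*)·0.8264)/1.21=0.6830; Δ=(0.8264−0.8264)/(32.0320−17.9200)=0.0000; B=V−Δ·S=0.6830
Node (2,1) S=40.0400: V=(p*·0.8264+(1−p*)·0.8264)/1.21=0.6830; Δ=(0.8264−0.8264)/(57.2572−32.0320)=0.0000; B=V−Δ·S=0.6830
Node (2,2) S=71.5715: V=(p*·0.2886+(1−p*)·0.8264)/1.21=0.3937; Δ=(0.2886−0.8264)/(102.3472−57.2572)=-0.0119; B=V−Δ·S=1.2475
Node (1,0) S=28.0000: V=(p*·0.6830+(1−p*)·0.6830)/1.21=0.5645; Δ=(0.6830−0.6830)/(40.0400−22.4000)=0.0000; B=V−Δ·S=0.5645
Node (1,1) S=50.0500: V=(p*·0.3937+(1−p*)·0.6830)/1.21=0.4089; Δ=(0.3937−0.6830)/(71.5715−40.0400)=-0.0092; B=V−Δ·S=0.8681
Node (0,0) S=35.0000: V=(p*·0.4089+(1−p*)·0.5645)/1.21=0.3828; Δ=(0.4089−0.5645)/(50.0500−28.0000)=-0.0071; B=V−Δ·S=0.6298
Each (Δ,B) replicates both successor values, so the strategy is self-financing and V0 is arbitrage-free.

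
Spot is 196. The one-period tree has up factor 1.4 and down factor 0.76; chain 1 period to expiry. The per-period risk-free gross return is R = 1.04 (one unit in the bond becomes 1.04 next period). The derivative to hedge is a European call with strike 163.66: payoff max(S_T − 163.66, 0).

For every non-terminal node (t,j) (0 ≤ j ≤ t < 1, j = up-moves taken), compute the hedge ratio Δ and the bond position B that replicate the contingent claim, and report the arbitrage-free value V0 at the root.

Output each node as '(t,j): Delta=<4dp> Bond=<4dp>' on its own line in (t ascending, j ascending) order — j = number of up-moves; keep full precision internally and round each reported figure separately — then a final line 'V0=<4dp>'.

(0,0): Delta=0.8828 Bond=-126.4459
V0=46.5853

The replicating-portfolio and risk-neutral prices coincide; use p* = (1.04−0.76)/(1.4−0.76) = 0.4375 for the latter.
Terminal payoffs: V(1,0)=0.0000, V(1,1)=110.7400
(0,0): S=196.0000. Δ = (V_up−V_dn)/(S_up−S_dn) = (110.7400−0.0000)/(274.4000−148.9600) = 0.8828. V = [p*·110.7400 + (1−p*)·0.0000]/1.04 = 46.5853. B = V − Δ·S = -126.4459.
Each (Δ,B) replicates both successor values, so the strategy is self-financing and V0 is arbitrage-free.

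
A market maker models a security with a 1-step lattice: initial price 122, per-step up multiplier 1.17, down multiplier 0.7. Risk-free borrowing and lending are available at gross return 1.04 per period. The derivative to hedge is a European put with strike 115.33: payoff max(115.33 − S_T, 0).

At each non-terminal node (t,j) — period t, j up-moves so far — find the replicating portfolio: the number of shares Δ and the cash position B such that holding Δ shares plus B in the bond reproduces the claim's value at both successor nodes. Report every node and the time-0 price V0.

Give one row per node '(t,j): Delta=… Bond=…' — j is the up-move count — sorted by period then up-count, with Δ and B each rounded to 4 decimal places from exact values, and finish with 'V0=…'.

The replicating-portfolio and risk-neutral prices coincide; use p* = (1.04−0.7)/(1.17−0.7) = 0.7234 for the latter.
Terminal values V(1,·): V(1,0)=29.9300, V(1,1)=0.0000
  t=0,j=0: stock 122.0000 → up 142.7400 (V=0.0000), down 85.4000 (V=29.9300). Price 7.9601; hedge Δ=-0.5220, bond B=71.6410.
Self-financing check: at every node Δ·S+B equals the discounted successor values.

(0,0): Delta=-0.5220 Bond=71.6410
V0=7.9601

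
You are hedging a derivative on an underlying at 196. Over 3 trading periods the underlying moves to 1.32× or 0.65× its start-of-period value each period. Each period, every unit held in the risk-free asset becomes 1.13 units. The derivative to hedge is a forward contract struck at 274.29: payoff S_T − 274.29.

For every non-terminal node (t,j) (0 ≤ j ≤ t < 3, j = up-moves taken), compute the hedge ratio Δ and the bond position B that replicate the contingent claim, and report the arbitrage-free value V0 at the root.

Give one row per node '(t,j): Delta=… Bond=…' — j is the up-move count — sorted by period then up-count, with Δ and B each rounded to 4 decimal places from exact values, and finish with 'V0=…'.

Under the risk-neutral measure, an up-move has probability p* = (R−d)/(u−d) = 0.7164 and values discount at R = 1.13.
Terminal values V(3,·): V(3,0)=-220.4635, V(3,1)=-164.9808, V(3,2)=-52.3082, V(3,3)=176.5037
Node (2,0) S=82.8100: V=(p*·-164.9808+(1−p*)·-220.4635)/1.13=-159.9245; Δ=(-164.9808−-220.4635)/(109.3092−53.8265)=1.0000; B=V−Δ·S=-242.7345
Node (2,1) S=168.1680: V=(p*·-52.3082+(1−p*)·-164.9808)/1.13=-74.5665; Δ=(-52.3082−-164.9808)/(221.9818−109.3092)=1.0000; B=V−Δ·S=-242.7345
Node (2,2) S=341.5104: V=(p*·176.5037+(1−p*)·-52.3082)/1.13=98.7759; Δ=(176.5037−-52.3082)/(450.7937−221.9818)=1.0000; B=V−Δ·S=-242.7345
Node (1,0) S=127.4000: V=(p*·-74.5665+(1−p*)·-159.9245)/1.13=-87.4093; Δ=(-74.5665−-159.9245)/(168.1680−82.8100)=1.0000; B=V−Δ·S=-214.8093
Node (1,1) S=258.7200: V=(p*·98.7759+(1−p*)·-74.5665)/1.13=43.9107; Δ=(98.7759−-74.5665)/(341.5104−168.1680)=1.0000; B=V−Δ·S=-214.8093
Node (0,0) S=196.0000: V=(p*·43.9107+(1−p*)·-87.4093)/1.13=5.9033; Δ=(43.9107−-87.4093)/(258.7200−127.4000)=1.0000; B=V−Δ·S=-190.0967
Self-financing check: at every node Δ·S+B equals the discounted successor values.

(0,0): Delta=1.0000 Bond=-190.0967
(1,0): Delta=1.0000 Bond=-214.8093
(1,1): Delta=1.0000 Bond=-214.8093
(2,0): Delta=1.0000 Bond=-242.7345
(2,1): Delta=1.0000 Bond=-242.7345
(2,2): Delta=1.0000 Bond=-242.7345
V0=5.9033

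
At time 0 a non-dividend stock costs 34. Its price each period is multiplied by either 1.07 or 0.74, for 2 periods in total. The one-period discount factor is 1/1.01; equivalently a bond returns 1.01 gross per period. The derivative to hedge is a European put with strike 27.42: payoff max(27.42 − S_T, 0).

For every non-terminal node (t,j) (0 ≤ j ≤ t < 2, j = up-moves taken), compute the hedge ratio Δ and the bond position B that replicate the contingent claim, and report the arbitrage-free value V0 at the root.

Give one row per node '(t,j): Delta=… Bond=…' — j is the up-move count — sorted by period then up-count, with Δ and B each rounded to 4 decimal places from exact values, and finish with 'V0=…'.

(0,0): Delta=-0.1692 Bond=6.1844
(1,0): Delta=-1.0000 Bond=27.1485
(1,1): Delta=-0.0415 Bond=1.6013
V0=0.4307

Risk-neutral probability p* = (R−d)/(u−d) = (1.01−0.74)/(1.07−0.74) = 0.8182.
Terminal values V(2,·): V(2,0)=8.8016, V(2,1)=0.4988, V(2,2)=0.0000
(1,0): S=25.1600. Δ = (V_up−V_dn)/(S_up−S_dn) = (0.4988−8.8016)/(26.9212−18.6184) = -1.0000. V = [p*·0.4988 + (1−p*)·8.8016]/1.01 = 1.9885. B = V − Δ·S = 27.1485.
(1,1): S=36.3800. Δ = (V_up−V_dn)/(S_up−S_dn) = (0.0000−0.4988)/(38.9266−26.9212) = -0.0415. V = [p*·0.0000 + (1−p*)·0.4988]/1.01 = 0.0898. B = V − Δ·S = 1.6013.
(0,0): S=34.0000. Δ = (V_up−V_dn)/(S_up−S_dn) = (0.0898−1.9885)/(36.3800−25.1600) = -0.1692. V = [p*·0.0898 + (1−p*)·1.9885]/1.01 = 0.4307. B = V − Δ·S = 6.1844.
Root portfolio cost Δ·34+B reproduces V0=0.4307.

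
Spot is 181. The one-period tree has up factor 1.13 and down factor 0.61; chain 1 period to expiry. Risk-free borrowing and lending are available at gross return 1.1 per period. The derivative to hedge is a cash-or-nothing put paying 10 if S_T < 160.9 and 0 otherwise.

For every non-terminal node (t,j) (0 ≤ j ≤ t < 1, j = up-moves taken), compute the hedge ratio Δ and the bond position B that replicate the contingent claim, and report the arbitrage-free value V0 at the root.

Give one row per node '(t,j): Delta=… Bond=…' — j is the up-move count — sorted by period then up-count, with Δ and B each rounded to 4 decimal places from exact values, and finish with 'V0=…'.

The replicating-portfolio and risk-neutral prices coincide; use p* = (1.1−0.61)/(1.13−0.61) = 0.9423 for the latter.
At expiry t=1: V(1,0)=10.0000, V(1,1)=0.0000
  t=0,j=0: stock 181.0000 → up 204.5300 (V=0.0000), down 110.4100 (V=10.0000). Price 0.5245; hedge Δ=-0.1062, bond B=19.7552.
The time-0 hedge costs 0.5245, which is the no-arbitrage price.

(0,0): Delta=-0.1062 Bond=19.7552
V0=0.5245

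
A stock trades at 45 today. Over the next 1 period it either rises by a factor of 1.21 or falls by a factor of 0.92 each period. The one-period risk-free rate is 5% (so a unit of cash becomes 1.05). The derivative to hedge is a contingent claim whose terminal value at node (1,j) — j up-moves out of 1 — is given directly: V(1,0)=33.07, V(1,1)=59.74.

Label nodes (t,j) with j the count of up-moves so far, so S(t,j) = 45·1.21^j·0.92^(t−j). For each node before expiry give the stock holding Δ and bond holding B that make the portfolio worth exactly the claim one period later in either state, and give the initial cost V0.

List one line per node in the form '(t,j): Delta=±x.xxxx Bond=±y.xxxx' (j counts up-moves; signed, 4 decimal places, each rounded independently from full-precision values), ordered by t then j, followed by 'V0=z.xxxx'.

Under the risk-neutral measure, an up-move has probability p* = (R−d)/(u−d) = 0.4483 and values discount at R = 1.05.
At expiry t=1: V(1,0)=33.0700, V(1,1)=59.7400
Node (0,0) S=45.0000: V=(p*·59.7400+(1−p*)·33.0700)/1.05=42.8814; Δ=(59.7400−33.0700)/(54.4500−41.4000)=2.0437; B=V−Δ·S=-49.0841
The time-0 hedge costs 42.8814, which is the no-arbitrage price.

(0,0): Delta=2.0437 Bond=-49.0841
V0=42.8814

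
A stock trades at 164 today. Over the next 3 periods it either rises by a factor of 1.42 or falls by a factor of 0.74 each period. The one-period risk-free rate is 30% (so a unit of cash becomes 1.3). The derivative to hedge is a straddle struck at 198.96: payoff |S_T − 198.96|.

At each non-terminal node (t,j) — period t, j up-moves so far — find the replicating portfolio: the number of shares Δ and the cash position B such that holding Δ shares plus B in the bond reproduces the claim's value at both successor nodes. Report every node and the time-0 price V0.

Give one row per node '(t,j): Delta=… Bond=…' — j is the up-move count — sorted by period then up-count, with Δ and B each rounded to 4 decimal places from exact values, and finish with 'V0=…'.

No-arbitrage ⇒ martingale measure with p* = (R−d)/(u−d) = 0.8235.
Payoff layer (t=3): V(3,0)=132.5033, V(3,1)=71.4349, V(3,2)=45.7503, V(3,3)=270.6192
  t=2,j=0: stock 89.8064 → up 127.5251 (V=71.4349), down 66.4567 (V=132.5033). Price 63.2398; hedge Δ=-1.0000, bond B=153.0462.
  t=2,j=1: stock 172.3312 → up 244.7103 (V=45.7503), down 127.5251 (V=71.4349). Price 38.6791; hedge Δ=-0.2192, bond B=76.4506.
  t=2,j=2: stock 330.6896 → up 469.5792 (V=270.6192), down 244.7103 (V=45.7503). Price 177.6434; hedge Δ=1.0000, bond B=-153.0462.
  t=1,j=0: stock 121.3600 → up 172.3312 (V=38.6791), down 89.8064 (V=63.2398). Price 33.0872; hedge Δ=-0.2976, bond B=69.2058.
  t=1,j=1: stock 232.8800 → up 330.6896 (V=177.6434), down 172.3312 (V=38.6791). Price 117.7849; hedge Δ=0.8775, bond B=-86.5744.
  t=0,j=0: stock 164.0000 → up 232.8800 (V=117.7849), down 121.3600 (V=33.0872). Price 79.1063; hedge Δ=0.7595, bond B=-45.4491.
Self-financing check: at every node Δ·S+B equals the discounted successor values.

(0,0): Delta=0.7595 Bond=-45.4491
(1,0): Delta=-0.2976 Bond=69.2058
(1,1): Delta=0.8775 Bond=-86.5744
(2,0): Delta=-1.0000 Bond=153.0462
(2,1): Delta=-0.2192 Bond=76.4506
(2,2): Delta=1.0000 Bond=-153.0462
V0=79.1063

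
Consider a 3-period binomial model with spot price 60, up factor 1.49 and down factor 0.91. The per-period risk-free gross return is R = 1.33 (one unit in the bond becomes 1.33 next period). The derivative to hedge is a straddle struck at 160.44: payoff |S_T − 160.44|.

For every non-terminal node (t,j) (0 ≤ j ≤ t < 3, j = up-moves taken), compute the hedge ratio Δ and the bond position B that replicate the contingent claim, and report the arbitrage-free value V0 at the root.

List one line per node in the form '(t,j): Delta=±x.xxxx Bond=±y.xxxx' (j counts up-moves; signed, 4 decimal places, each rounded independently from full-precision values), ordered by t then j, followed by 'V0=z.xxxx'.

Since d<R<u, set p* = (R−d)/(u−d) = 0.7241; price each node as the discounted p*-expectation of its children.
Payoff layer (t=3): V(3,0)=115.2257, V(3,1)=86.4079, V(3,2)=39.2225, V(3,3)=38.0369
Node (2,0) S=49.6860: V=(p*·86.4079+(1−p*)·115.2257)/1.33=70.9456; Δ=(86.4079−115.2257)/(74.0321−45.2143)=-1.0000; B=V−Δ·S=120.6316
Node (2,1) S=81.3540: V=(p*·39.2225+(1−p*)·86.4079)/1.33=39.2776; Δ=(39.2225−86.4079)/(121.2175−74.0321)=-1.0000; B=V−Δ·S=120.6316
Node (2,2) S=133.2060: V=(p*·38.0369+(1−p*)·39.2225)/1.33=28.8451; Δ=(38.0369−39.2225)/(198.4769−121.2175)=-0.0153; B=V−Δ·S=30.8893
Node (1,0) S=54.6000: V=(p*·39.2776+(1−p*)·70.9456)/1.33=36.1004; Δ=(39.2776−70.9456)/(81.3540−49.6860)=-1.0000; B=V−Δ·S=90.7004
Node (1,1) S=89.4000: V=(p*·28.8451+(1−p*)·39.2776)/1.33=23.8519; Δ=(28.8451−39.2776)/(133.2060−81.3540)=-0.2012; B=V−Δ·S=41.8389
Node (0,0) S=60.0000: V=(p*·23.8519+(1−p*)·36.1004)/1.33=20.4743; Δ=(23.8519−36.1004)/(89.4000−54.6000)=-0.3520; B=V−Δ·S=41.5924
Each (Δ,B) replicates both successor values, so the strategy is self-financing and V0 is arbitrage-free.

(0,0): Delta=-0.3520 Bond=41.5924
(1,0): Delta=-1.0000 Bond=90.7004
(1,1): Delta=-0.2012 Bond=41.8389
(2,0): Delta=-1.0000 Bond=120.6316
(2,1): Delta=-1.0000 Bond=120.6316
(2,2): Delta=-0.0153 Bond=30.8893
V0=20.4743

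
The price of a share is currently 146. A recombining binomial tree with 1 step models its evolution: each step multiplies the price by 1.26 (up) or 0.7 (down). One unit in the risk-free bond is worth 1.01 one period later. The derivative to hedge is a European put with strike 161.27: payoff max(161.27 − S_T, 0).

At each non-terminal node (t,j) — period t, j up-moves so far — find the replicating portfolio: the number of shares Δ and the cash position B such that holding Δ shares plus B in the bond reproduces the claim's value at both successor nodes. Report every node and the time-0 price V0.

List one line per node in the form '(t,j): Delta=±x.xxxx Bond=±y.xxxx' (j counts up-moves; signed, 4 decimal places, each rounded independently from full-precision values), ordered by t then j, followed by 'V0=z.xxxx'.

(0,0): Delta=-0.7225 Bond=131.5916
V0=26.1094

No-arbitrage ⇒ martingale measure with p* = (R−d)/(u−d) = 0.5536.
Terminal values V(1,·): V(1,0)=59.0700, V(1,1)=0.0000
(0,0): S=146.0000. Δ = (V_up−V_dn)/(S_up−S_dn) = (0.0000−59.0700)/(183.9600−102.2000) = -0.7225. V = [p*·0.0000 + (1−p*)·59.0700]/1.01 = 26.1094. B = V − Δ·S = 131.5916.
The time-0 hedge costs 26.1094, which is the no-arbitrage price.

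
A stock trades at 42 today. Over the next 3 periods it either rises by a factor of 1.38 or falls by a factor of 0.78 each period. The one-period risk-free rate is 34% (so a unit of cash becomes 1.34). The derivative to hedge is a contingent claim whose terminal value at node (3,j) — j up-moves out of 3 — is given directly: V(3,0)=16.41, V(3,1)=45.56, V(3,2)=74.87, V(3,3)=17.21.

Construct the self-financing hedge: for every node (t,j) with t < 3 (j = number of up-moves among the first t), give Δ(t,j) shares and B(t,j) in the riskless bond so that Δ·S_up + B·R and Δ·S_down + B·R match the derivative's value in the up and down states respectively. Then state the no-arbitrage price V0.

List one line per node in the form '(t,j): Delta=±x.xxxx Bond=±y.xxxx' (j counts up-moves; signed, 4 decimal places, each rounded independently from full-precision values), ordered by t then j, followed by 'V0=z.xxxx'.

The replicating-portfolio and risk-neutral prices coincide; use p* = (1.34−0.78)/(1.38−0.78) = 0.9333 for the latter.
Terminal payoffs: V(3,0)=16.4100, V(3,1)=45.5600, V(3,2)=74.8700, V(3,3)=17.2100
  t=2,j=0: stock 25.5528 → up 35.2629 (V=45.5600), down 19.9312 (V=16.4100). Price 32.5498; hedge Δ=1.9013, bond B=-16.0336.
  t=2,j=1: stock 45.2088 → up 62.3881 (V=74.8700), down 35.2629 (V=45.5600). Price 54.4149; hedge Δ=1.0805, bond B=5.5649.
  t=2,j=2: stock 79.9848 → up 110.3790 (V=17.2100), down 62.3881 (V=74.8700). Price 15.7119; hedge Δ=-1.2015, bond B=111.8119.
  t=1,j=0: stock 32.7600 → up 45.2088 (V=54.4149), down 25.5528 (V=32.5498). Price 39.5203; hedge Δ=1.1124, bond B=3.0784.
  t=1,j=1: stock 57.9600 → up 79.9848 (V=15.7119), down 45.2088 (V=54.4149). Price 13.6509; hedge Δ=-1.1129, bond B=78.1558.
  t=0,j=0: stock 42.0000 → up 57.9600 (V=13.6509), down 32.7600 (V=39.5203). Price 11.4742; hedge Δ=-1.0266, bond B=54.5900.
The time-0 hedge costs 11.4742, which is the no-arbitrage price.

(0,0): Delta=-1.0266 Bond=54.5900
(1,0): Delta=1.1124 Bond=3.0784
(1,1): Delta=-1.1129 Bond=78.1558
(2,0): Delta=1.9013 Bond=-16.0336
(2,1): Delta=1.0805 Bond=5.5649
(2,2): Delta=-1.2015 Bond=111.8119
V0=11.4742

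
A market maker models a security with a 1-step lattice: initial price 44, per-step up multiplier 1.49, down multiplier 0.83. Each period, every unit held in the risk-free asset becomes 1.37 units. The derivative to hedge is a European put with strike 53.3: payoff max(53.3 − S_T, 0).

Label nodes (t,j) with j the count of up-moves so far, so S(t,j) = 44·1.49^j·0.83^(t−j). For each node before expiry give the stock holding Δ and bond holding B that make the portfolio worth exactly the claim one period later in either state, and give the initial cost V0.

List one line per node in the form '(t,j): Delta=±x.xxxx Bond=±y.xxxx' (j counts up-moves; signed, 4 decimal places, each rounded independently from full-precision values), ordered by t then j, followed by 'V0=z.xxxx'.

Risk-neutral probability p* = (R−d)/(u−d) = (1.37−0.83)/(1.49−0.83) = 0.8182.
At expiry t=1: V(1,0)=16.7800, V(1,1)=0.0000
(0,0): S=44.0000. Δ = (V_up−V_dn)/(S_up−S_dn) = (0.0000−16.7800)/(65.5600−36.5200) = -0.5778. V = [p*·0.0000 + (1−p*)·16.7800]/1.37 = 2.2269. B = V − Δ·S = 27.6512.
Each (Δ,B) replicates both successor values, so the strategy is self-financing and V0 is arbitrage-free.

(0,0): Delta=-0.5778 Bond=27.6512
V0=2.2269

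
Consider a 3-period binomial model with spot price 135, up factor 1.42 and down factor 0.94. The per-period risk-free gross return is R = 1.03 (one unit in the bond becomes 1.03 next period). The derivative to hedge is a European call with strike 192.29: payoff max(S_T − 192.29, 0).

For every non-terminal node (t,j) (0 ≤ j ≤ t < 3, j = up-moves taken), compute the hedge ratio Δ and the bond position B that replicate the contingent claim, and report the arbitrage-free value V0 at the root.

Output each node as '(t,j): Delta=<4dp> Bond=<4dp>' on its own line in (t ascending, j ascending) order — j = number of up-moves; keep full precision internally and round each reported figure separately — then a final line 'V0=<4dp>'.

(0,0): Delta=0.3487 Bond=-40.9103
(1,0): Delta=0.1900 Bond=-22.0095
(1,1): Delta=0.8036 Bond=-129.3592
(2,0): Delta=0.0000 Bond=0.0000
(2,1): Delta=0.7352 Bond=-120.9055
(2,2): Delta=1.0000 Bond=-186.6893
V0=6.1587

The replicating-portfolio and risk-neutral prices coincide; use p* = (1.03−0.94)/(1.42−0.94) = 0.1875 for the latter.
Payoff layer (t=3): V(3,0)=0.0000, V(3,1)=0.0000, V(3,2)=63.5912, V(3,3)=194.2539
Node (2,0) S=119.2860: V=(p*·0.0000+(1−p*)·0.0000)/1.03=0.0000; Δ=(0.0000−0.0000)/(169.3861−112.1288)=0.0000; B=V−Δ·S=0.0000
Node (2,1) S=180.1980: V=(p*·63.5912+(1−p*)·0.0000)/1.03=11.5761; Δ=(63.5912−0.0000)/(255.8812−169.3861)=0.7352; B=V−Δ·S=-120.9055
Node (2,2) S=272.2140: V=(p*·194.2539+(1−p*)·63.5912)/1.03=85.5247; Δ=(194.2539−63.5912)/(386.5439−255.8812)=1.0000; B=V−Δ·S=-186.6893
Node (1,0) S=126.9000: V=(p*·11.5761+(1−p*)·0.0000)/1.03=2.1073; Δ=(11.5761−0.0000)/(180.1980−119.2860)=0.1900; B=V−Δ·S=-22.0095
Node (1,1) S=191.7000: V=(p*·85.5247+(1−p*)·11.5761)/1.03=24.7004; Δ=(85.5247−11.5761)/(272.2140−180.1980)=0.8036; B=V−Δ·S=-129.3592
Node (0,0) S=135.0000: V=(p*·24.7004+(1−p*)·2.1073)/1.03=6.1587; Δ=(24.7004−2.1073)/(191.7000−126.9000)=0.3487; B=V−Δ·S=-40.9103
The time-0 hedge costs 6.1587, which is the no-arbitrage price.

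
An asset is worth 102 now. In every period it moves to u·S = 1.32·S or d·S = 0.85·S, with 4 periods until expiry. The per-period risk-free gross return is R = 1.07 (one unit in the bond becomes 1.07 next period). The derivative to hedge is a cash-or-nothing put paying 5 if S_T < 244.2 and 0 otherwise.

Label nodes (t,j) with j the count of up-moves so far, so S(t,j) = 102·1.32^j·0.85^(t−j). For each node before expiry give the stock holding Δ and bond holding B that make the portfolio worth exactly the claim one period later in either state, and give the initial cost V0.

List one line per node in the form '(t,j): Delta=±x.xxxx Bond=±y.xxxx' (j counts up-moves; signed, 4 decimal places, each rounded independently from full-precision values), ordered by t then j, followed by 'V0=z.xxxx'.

(0,0): Delta=-0.0087 Bond=4.5220
(1,0): Delta=0.0000 Bond=4.0815
(1,1): Delta=-0.0151 Bond=5.6988
(2,0): Delta=0.0000 Bond=4.3672
(2,1): Delta=0.0000 Bond=4.3672
(2,2): Delta=-0.0262 Bond=8.0642
(3,0): Delta=0.0000 Bond=4.6729
(3,1): Delta=0.0000 Bond=4.6729
(3,2): Delta=0.0000 Bond=4.6729
(3,3): Delta=-0.0453 Bond=13.1239
V0=3.6314

Since d<R<u, set p* = (R−d)/(u−d) = 0.4681; price each node as the discounted p*-expectation of its children.
Terminal values V(4,·): V(4,0)=5.0000, V(4,1)=5.0000, V(4,2)=5.0000, V(4,3)=5.0000, V(4,4)=0.0000
Node (3,0) S=62.6407: V=(p*·5.0000+(1−p*)·5.0000)/1.07=4.6729; Δ=(5.0000−5.0000)/(82.6858−53.2446)=0.0000; B=V−Δ·S=4.6729
Node (3,1) S=97.2774: V=(p*·5.0000+(1−p*)·5.0000)/1.07=4.6729; Δ=(5.0000−5.0000)/(128.4062−82.6858)=0.0000; B=V−Δ·S=4.6729
Node (3,2) S=151.0661: V=(p*·5.0000+(1−p*)·5.0000)/1.07=4.6729; Δ=(5.0000−5.0000)/(199.4072−128.4062)=0.0000; B=V−Δ·S=4.6729
Node (3,3) S=234.5967: V=(p*·0.0000+(1−p*)·5.0000)/1.07=2.4856; Δ=(0.0000−5.0000)/(309.6677−199.4072)=-0.0453; B=V−Δ·S=13.1239
Node (2,0) S=73.6950: V=(p*·4.6729+(1−p*)·4.6729)/1.07=4.3672; Δ=(4.6729−4.6729)/(97.2774−62.6407)=0.0000; B=V−Δ·S=4.3672
Node (2,1) S=114.4440: V=(p*·4.6729+(1−p*)·4.6729)/1.07=4.3672; Δ=(4.6729−4.6729)/(151.0661−97.2774)=0.0000; B=V−Δ·S=4.3672
Node (2,2) S=177.7248: V=(p*·2.4856+(1−p*)·4.6729)/1.07=3.4103; Δ=(2.4856−4.6729)/(234.5967−151.0661)=-0.0262; B=V−Δ·S=8.0642
Node (1,0) S=86.7000: V=(p*·4.3672+(1−p*)·4.3672)/1.07=4.0815; Δ=(4.3672−4.3672)/(114.4440−73.6950)=0.0000; B=V−Δ·S=4.0815
Node (1,1) S=134.6400: V=(p*·3.4103+(1−p*)·4.3672)/1.07=3.6629; Δ=(3.4103−4.3672)/(177.7248−114.4440)=-0.0151; B=V−Δ·S=5.6988
Node (0,0) S=102.0000: V=(p*·3.6629+(1−p*)·4.0815)/1.07=3.6314; Δ=(3.6629−4.0815)/(134.6400−86.7000)=-0.0087; B=V−Δ·S=4.5220
The time-0 hedge costs 3.6314, which is the no-arbitrage price.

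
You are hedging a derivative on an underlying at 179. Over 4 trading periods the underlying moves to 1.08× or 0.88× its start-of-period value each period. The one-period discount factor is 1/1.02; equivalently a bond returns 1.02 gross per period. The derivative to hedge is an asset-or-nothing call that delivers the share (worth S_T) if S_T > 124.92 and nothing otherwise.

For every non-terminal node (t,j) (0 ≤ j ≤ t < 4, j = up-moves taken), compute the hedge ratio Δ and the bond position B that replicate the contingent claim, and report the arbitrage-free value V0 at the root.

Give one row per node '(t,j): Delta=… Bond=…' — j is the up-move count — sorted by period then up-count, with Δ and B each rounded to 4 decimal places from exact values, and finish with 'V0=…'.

(0,0): Delta=1.0763 Bond=-14.4591
(1,0): Delta=1.2948 Bond=-49.1609
(1,1): Delta=1.0000 Bond=0.0000
(2,0): Delta=2.1388 Bond=-167.1469
(2,1): Delta=1.0000 Bond=0.0000
(2,2): Delta=1.0000 Bond=0.0000
(3,0): Delta=5.4000 Bond=-568.2995
(3,1): Delta=1.0000 Bond=0.0000
(3,2): Delta=1.0000 Bond=0.0000
(3,3): Delta=1.0000 Bond=0.0000
V0=178.1967

Risk-neutral probability p* = (R−d)/(u−d) = (1.02−0.88)/(1.08−0.88) = 0.7000.
Payoff layer (t=4): V(4,0)=0.0000, V(4,1)=131.7422, V(4,2)=161.6836, V(4,3)=198.4298, V(4,4)=243.5275
Node (3,0) S=121.9835: V=(p*·131.7422+(1−p*)·0.0000)/1.02=90.4113; Δ=(131.7422−0.0000)/(131.7422−107.3455)=5.4000; B=V−Δ·S=-568.2995
Node (3,1) S=149.7070: V=(p*·161.6836+(1−p*)·131.7422)/1.02=149.7070; Δ=(161.6836−131.7422)/(161.6836−131.7422)=1.0000; B=V−Δ·S=0.0000
Node (3,2) S=183.7313: V=(p*·198.4298+(1−p*)·161.6836)/1.02=183.7313; Δ=(198.4298−161.6836)/(198.4298−161.6836)=1.0000; B=V−Δ·S=0.0000
Node (3,3) S=225.4884: V=(p*·243.5275+(1−p*)·198.4298)/1.02=225.4884; Δ=(243.5275−198.4298)/(243.5275−198.4298)=1.0000; B=V−Δ·S=0.0000
Node (2,0) S=138.6176: V=(p*·149.7070+(1−p*)·90.4113)/1.02=129.3317; Δ=(149.7070−90.4113)/(149.7070−121.9835)=2.1388; B=V−Δ·S=-167.1469
Node (2,1) S=170.1216: V=(p*·183.7313+(1−p*)·149.7070)/1.02=170.1216; Δ=(183.7313−149.7070)/(183.7313−149.7070)=1.0000; B=V−Δ·S=0.0000
Node (2,2) S=208.7856: V=(p*·225.4884+(1−p*)·183.7313)/1.02=208.7856; Δ=(225.4884−183.7313)/(225.4884−183.7313)=1.0000; B=V−Δ·S=0.0000
Node (1,0) S=157.5200: V=(p*·170.1216+(1−p*)·129.3317)/1.02=154.7888; Δ=(170.1216−129.3317)/(170.1216−138.6176)=1.2948; B=V−Δ·S=-49.1609
Node (1,1) S=193.3200: V=(p*·208.7856+(1−p*)·170.1216)/1.02=193.3200; Δ=(208.7856−170.1216)/(208.7856−170.1216)=1.0000; B=V−Δ·S=0.0000
Node (0,0) S=179.0000: V=(p*·193.3200+(1−p*)·154.7888)/1.02=178.1967; Δ=(193.3200−154.7888)/(193.3200−157.5200)=1.0763; B=V−Δ·S=-14.4591
Root portfolio cost Δ·179+B reproduces V0=178.1967.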